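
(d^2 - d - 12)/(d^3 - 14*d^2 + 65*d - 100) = (d + 3)/(d^2 - 10*d + 25)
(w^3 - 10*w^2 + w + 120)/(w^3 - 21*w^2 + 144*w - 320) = (w + 3)/(w - 8)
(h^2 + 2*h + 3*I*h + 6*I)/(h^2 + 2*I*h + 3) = (h + 2)/(h - I)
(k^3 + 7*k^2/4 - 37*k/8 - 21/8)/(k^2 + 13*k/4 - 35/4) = (2*k^2 + 7*k + 3)/(2*(k + 5))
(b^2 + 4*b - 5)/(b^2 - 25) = (b - 1)/(b - 5)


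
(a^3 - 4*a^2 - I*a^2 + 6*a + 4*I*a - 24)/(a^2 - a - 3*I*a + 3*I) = (a^2 + 2*a*(-2 + I) - 8*I)/(a - 1)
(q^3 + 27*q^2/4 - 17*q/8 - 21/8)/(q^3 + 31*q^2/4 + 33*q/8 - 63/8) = (2*q + 1)/(2*q + 3)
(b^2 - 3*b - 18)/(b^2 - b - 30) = (b + 3)/(b + 5)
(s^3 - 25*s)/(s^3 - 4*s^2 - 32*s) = (25 - s^2)/(-s^2 + 4*s + 32)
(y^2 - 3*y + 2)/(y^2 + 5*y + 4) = (y^2 - 3*y + 2)/(y^2 + 5*y + 4)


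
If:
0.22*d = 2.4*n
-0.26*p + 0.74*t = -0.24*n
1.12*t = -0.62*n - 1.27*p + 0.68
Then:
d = 4.13889972688256 - 28.8177916504097*t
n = 0.379399141630901 - 2.64163090128755*t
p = 0.407725321888412*t + 0.350214592274678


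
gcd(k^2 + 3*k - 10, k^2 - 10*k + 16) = k - 2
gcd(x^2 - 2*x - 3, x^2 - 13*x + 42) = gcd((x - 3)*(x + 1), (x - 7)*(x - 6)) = 1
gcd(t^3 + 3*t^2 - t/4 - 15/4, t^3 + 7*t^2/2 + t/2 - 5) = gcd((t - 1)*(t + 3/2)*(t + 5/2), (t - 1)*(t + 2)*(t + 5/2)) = t^2 + 3*t/2 - 5/2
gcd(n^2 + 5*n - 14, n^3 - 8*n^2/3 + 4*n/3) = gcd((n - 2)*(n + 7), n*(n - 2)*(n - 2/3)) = n - 2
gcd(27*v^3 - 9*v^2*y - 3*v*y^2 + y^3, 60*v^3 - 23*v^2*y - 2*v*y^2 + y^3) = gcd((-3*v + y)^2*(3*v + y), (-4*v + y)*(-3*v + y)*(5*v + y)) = -3*v + y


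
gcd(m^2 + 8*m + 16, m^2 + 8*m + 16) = m^2 + 8*m + 16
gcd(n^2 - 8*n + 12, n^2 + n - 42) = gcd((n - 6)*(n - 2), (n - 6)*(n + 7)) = n - 6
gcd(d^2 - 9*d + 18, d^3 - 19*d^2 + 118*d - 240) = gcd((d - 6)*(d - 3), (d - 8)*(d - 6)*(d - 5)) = d - 6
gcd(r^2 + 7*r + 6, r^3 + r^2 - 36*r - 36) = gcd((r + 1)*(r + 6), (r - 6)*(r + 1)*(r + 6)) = r^2 + 7*r + 6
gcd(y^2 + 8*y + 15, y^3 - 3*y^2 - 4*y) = 1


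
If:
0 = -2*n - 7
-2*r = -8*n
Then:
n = -7/2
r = -14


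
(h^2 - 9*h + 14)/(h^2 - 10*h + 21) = (h - 2)/(h - 3)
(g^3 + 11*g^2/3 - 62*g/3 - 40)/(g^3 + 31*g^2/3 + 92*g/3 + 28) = (3*g^2 - 7*g - 20)/(3*g^2 + 13*g + 14)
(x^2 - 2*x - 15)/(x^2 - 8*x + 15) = (x + 3)/(x - 3)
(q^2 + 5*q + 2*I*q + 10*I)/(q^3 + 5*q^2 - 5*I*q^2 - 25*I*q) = (q + 2*I)/(q*(q - 5*I))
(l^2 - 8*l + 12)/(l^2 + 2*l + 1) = (l^2 - 8*l + 12)/(l^2 + 2*l + 1)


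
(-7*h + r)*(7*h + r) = -49*h^2 + r^2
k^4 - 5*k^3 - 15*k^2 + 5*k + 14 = (k - 7)*(k - 1)*(k + 1)*(k + 2)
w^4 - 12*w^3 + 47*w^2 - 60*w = w*(w - 5)*(w - 4)*(w - 3)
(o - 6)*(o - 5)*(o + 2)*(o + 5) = o^4 - 4*o^3 - 37*o^2 + 100*o + 300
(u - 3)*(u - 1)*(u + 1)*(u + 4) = u^4 + u^3 - 13*u^2 - u + 12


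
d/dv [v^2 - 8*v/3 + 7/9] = 2*v - 8/3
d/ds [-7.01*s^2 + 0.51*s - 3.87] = 0.51 - 14.02*s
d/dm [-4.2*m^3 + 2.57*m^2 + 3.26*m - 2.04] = -12.6*m^2 + 5.14*m + 3.26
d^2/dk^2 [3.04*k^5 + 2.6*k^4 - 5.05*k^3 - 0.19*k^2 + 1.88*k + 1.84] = 60.8*k^3 + 31.2*k^2 - 30.3*k - 0.38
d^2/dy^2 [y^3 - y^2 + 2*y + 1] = 6*y - 2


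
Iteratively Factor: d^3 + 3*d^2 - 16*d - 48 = (d - 4)*(d^2 + 7*d + 12) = (d - 4)*(d + 3)*(d + 4)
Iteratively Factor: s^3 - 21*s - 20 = (s + 1)*(s^2 - s - 20) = (s + 1)*(s + 4)*(s - 5)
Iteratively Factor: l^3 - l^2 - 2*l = (l - 2)*(l^2 + l) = (l - 2)*(l + 1)*(l)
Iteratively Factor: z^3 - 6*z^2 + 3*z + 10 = (z - 5)*(z^2 - z - 2) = (z - 5)*(z - 2)*(z + 1)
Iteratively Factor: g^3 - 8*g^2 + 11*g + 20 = (g - 4)*(g^2 - 4*g - 5) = (g - 5)*(g - 4)*(g + 1)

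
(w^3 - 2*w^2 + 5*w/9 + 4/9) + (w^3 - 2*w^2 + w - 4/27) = 2*w^3 - 4*w^2 + 14*w/9 + 8/27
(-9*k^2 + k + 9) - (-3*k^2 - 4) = -6*k^2 + k + 13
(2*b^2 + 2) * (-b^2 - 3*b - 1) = -2*b^4 - 6*b^3 - 4*b^2 - 6*b - 2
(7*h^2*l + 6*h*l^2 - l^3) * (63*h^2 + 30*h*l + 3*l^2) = 441*h^4*l + 588*h^3*l^2 + 138*h^2*l^3 - 12*h*l^4 - 3*l^5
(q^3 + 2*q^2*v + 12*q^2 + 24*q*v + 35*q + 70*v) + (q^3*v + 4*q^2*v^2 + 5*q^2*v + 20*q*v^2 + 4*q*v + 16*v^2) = q^3*v + q^3 + 4*q^2*v^2 + 7*q^2*v + 12*q^2 + 20*q*v^2 + 28*q*v + 35*q + 16*v^2 + 70*v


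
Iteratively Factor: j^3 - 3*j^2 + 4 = (j - 2)*(j^2 - j - 2) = (j - 2)^2*(j + 1)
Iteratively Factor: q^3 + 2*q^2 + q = (q)*(q^2 + 2*q + 1) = q*(q + 1)*(q + 1)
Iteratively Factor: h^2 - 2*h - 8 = (h - 4)*(h + 2)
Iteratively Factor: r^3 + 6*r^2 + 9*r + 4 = (r + 1)*(r^2 + 5*r + 4) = (r + 1)^2*(r + 4)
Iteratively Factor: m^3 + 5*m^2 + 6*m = (m + 2)*(m^2 + 3*m) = (m + 2)*(m + 3)*(m)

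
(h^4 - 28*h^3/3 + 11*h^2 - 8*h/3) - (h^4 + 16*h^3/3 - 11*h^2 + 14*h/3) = -44*h^3/3 + 22*h^2 - 22*h/3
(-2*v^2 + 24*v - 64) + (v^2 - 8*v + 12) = -v^2 + 16*v - 52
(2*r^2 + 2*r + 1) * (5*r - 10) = 10*r^3 - 10*r^2 - 15*r - 10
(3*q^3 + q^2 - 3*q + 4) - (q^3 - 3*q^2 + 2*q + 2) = 2*q^3 + 4*q^2 - 5*q + 2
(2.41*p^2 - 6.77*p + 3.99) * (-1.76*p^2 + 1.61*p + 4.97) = -4.2416*p^4 + 15.7953*p^3 - 5.9444*p^2 - 27.223*p + 19.8303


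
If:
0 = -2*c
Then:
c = 0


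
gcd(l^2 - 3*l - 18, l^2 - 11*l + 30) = l - 6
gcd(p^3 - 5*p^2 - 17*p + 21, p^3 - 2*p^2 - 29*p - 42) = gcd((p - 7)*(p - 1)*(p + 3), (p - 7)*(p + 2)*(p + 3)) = p^2 - 4*p - 21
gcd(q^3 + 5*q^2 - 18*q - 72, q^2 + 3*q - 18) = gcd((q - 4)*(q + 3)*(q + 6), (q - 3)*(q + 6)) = q + 6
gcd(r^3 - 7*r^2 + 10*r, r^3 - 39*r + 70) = r^2 - 7*r + 10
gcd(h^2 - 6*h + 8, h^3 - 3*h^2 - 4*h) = h - 4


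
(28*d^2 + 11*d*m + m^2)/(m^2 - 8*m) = (28*d^2 + 11*d*m + m^2)/(m*(m - 8))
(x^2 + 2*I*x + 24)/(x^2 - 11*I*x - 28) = (x + 6*I)/(x - 7*I)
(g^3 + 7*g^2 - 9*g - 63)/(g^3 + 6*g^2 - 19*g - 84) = (g - 3)/(g - 4)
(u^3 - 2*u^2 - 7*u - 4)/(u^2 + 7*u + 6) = (u^2 - 3*u - 4)/(u + 6)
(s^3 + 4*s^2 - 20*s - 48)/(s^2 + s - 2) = (s^2 + 2*s - 24)/(s - 1)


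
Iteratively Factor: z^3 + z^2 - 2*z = (z - 1)*(z^2 + 2*z) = (z - 1)*(z + 2)*(z)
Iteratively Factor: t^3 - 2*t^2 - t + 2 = (t - 2)*(t^2 - 1) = (t - 2)*(t + 1)*(t - 1)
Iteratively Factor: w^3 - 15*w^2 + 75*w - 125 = (w - 5)*(w^2 - 10*w + 25) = (w - 5)^2*(w - 5)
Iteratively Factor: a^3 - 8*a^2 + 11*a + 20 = (a - 4)*(a^2 - 4*a - 5) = (a - 4)*(a + 1)*(a - 5)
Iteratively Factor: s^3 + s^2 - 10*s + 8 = (s - 1)*(s^2 + 2*s - 8) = (s - 2)*(s - 1)*(s + 4)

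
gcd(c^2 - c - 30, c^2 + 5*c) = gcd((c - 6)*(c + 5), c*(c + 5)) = c + 5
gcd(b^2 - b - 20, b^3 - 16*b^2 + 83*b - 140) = b - 5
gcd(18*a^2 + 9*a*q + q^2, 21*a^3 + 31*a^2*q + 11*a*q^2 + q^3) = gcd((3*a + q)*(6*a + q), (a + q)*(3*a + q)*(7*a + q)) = 3*a + q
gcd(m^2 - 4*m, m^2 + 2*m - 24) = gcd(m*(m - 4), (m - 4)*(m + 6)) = m - 4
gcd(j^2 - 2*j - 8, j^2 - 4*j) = j - 4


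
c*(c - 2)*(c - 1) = c^3 - 3*c^2 + 2*c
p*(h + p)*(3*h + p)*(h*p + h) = 3*h^3*p^2 + 3*h^3*p + 4*h^2*p^3 + 4*h^2*p^2 + h*p^4 + h*p^3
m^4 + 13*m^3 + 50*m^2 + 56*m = m*(m + 2)*(m + 4)*(m + 7)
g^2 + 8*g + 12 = (g + 2)*(g + 6)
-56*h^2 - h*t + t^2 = (-8*h + t)*(7*h + t)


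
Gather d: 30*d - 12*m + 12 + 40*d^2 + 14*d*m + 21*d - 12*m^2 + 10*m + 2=40*d^2 + d*(14*m + 51) - 12*m^2 - 2*m + 14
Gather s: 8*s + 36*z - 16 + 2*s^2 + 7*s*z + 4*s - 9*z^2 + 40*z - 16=2*s^2 + s*(7*z + 12) - 9*z^2 + 76*z - 32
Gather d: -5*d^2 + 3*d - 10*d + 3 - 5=-5*d^2 - 7*d - 2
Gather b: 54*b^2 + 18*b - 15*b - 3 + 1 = 54*b^2 + 3*b - 2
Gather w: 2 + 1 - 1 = 2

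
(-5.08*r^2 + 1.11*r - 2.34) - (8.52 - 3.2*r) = -5.08*r^2 + 4.31*r - 10.86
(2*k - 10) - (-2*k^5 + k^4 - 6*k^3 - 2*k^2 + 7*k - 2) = 2*k^5 - k^4 + 6*k^3 + 2*k^2 - 5*k - 8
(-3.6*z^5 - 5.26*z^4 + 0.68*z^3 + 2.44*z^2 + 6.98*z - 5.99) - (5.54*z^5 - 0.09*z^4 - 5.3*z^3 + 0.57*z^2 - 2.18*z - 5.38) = -9.14*z^5 - 5.17*z^4 + 5.98*z^3 + 1.87*z^2 + 9.16*z - 0.61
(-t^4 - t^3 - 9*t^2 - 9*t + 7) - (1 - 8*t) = -t^4 - t^3 - 9*t^2 - t + 6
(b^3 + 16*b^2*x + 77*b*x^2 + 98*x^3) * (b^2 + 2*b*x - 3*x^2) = b^5 + 18*b^4*x + 106*b^3*x^2 + 204*b^2*x^3 - 35*b*x^4 - 294*x^5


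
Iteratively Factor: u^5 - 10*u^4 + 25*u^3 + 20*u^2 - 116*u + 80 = (u - 2)*(u^4 - 8*u^3 + 9*u^2 + 38*u - 40) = (u - 2)*(u - 1)*(u^3 - 7*u^2 + 2*u + 40) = (u - 2)*(u - 1)*(u + 2)*(u^2 - 9*u + 20) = (u - 5)*(u - 2)*(u - 1)*(u + 2)*(u - 4)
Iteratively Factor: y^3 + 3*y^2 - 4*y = (y + 4)*(y^2 - y) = (y - 1)*(y + 4)*(y)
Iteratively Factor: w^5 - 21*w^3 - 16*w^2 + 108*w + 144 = (w - 4)*(w^4 + 4*w^3 - 5*w^2 - 36*w - 36) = (w - 4)*(w - 3)*(w^3 + 7*w^2 + 16*w + 12) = (w - 4)*(w - 3)*(w + 3)*(w^2 + 4*w + 4) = (w - 4)*(w - 3)*(w + 2)*(w + 3)*(w + 2)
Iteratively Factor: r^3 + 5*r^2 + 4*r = (r + 1)*(r^2 + 4*r) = r*(r + 1)*(r + 4)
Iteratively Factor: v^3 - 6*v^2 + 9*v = (v)*(v^2 - 6*v + 9) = v*(v - 3)*(v - 3)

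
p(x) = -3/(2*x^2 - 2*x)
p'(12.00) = 0.00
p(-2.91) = -0.13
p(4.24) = -0.11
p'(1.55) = 4.33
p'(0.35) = -8.69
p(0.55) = 6.06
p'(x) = -3*(2 - 4*x)/(2*x^2 - 2*x)^2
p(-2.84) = -0.14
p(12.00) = -0.01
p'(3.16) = 0.17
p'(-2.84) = -0.08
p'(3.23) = 0.16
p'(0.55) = 2.45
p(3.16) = -0.22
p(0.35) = 6.59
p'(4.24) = 0.06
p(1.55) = -1.76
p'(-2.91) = -0.08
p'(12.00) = 0.00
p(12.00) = -0.01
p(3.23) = -0.21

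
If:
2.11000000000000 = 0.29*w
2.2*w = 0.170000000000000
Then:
No Solution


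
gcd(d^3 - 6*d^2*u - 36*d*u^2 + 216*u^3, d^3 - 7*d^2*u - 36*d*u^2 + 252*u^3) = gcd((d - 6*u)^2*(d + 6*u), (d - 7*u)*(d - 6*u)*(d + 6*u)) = -d^2 + 36*u^2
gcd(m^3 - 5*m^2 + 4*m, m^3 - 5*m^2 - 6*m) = m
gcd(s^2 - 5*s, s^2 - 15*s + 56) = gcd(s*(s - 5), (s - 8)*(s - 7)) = 1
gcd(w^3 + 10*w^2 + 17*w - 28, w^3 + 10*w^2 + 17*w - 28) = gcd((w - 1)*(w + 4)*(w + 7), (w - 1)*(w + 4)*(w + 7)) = w^3 + 10*w^2 + 17*w - 28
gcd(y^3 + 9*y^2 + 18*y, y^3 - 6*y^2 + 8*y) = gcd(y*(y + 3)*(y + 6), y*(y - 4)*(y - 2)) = y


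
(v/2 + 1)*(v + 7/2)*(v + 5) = v^3/2 + 21*v^2/4 + 69*v/4 + 35/2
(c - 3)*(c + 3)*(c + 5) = c^3 + 5*c^2 - 9*c - 45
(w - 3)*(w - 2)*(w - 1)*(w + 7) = w^4 + w^3 - 31*w^2 + 71*w - 42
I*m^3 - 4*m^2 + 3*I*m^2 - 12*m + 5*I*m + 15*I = (m + 3)*(m + 5*I)*(I*m + 1)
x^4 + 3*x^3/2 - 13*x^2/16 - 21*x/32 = x*(x - 3/4)*(x + 1/2)*(x + 7/4)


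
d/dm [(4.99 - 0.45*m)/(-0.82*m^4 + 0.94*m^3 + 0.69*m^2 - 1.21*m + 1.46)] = (-1.107*m^4 + 17.2132*m^3 - 13.7613*m^2 - 6.8862*m + 5.3809)/(0.6724*m^8 - 1.5416*m^7 - 0.248*m^6 + 3.2816*m^5 - 4.1931*m^4 + 1.075*m^3 + 3.4789*m^2 - 3.5332*m + 2.1316)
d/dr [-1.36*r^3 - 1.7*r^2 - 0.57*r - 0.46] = -4.08*r^2 - 3.4*r - 0.57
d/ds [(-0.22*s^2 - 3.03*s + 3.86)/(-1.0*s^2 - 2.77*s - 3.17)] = (-2.4206*s^2 + 9.1148*s + 20.2973)/(1.0*s^4 + 5.54*s^3 + 14.0129*s^2 + 17.5618*s + 10.0489)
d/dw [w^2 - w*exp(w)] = -w*exp(w) + 2*w - exp(w)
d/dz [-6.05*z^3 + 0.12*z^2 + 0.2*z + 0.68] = -18.15*z^2 + 0.24*z + 0.2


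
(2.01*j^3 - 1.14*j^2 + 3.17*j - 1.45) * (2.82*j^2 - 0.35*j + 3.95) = 5.6682*j^5 - 3.9183*j^4 + 17.2779*j^3 - 9.7015*j^2 + 13.029*j - 5.7275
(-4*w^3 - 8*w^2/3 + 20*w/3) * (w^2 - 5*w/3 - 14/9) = -4*w^5 + 4*w^4 + 52*w^3/3 - 188*w^2/27 - 280*w/27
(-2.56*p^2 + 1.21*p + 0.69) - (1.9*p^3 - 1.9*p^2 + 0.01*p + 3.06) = -1.9*p^3 - 0.66*p^2 + 1.2*p - 2.37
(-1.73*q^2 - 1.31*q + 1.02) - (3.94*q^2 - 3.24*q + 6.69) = -5.67*q^2 + 1.93*q - 5.67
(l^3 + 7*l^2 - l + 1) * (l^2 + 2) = l^5 + 7*l^4 + l^3 + 15*l^2 - 2*l + 2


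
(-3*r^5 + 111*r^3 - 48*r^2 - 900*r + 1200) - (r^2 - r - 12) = -3*r^5 + 111*r^3 - 49*r^2 - 899*r + 1212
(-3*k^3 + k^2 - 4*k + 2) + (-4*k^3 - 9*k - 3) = -7*k^3 + k^2 - 13*k - 1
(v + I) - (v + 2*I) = -I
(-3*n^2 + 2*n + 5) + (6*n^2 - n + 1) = 3*n^2 + n + 6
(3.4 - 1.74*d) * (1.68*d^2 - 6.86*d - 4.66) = -2.9232*d^3 + 17.6484*d^2 - 15.2156*d - 15.844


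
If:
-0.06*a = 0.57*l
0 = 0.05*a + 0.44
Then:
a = -8.80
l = 0.93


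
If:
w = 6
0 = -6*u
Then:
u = 0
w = 6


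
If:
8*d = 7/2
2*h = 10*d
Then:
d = 7/16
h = 35/16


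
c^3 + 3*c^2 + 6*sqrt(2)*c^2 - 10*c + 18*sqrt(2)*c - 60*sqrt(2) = (c - 2)*(c + 5)*(c + 6*sqrt(2))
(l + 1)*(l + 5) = l^2 + 6*l + 5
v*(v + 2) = v^2 + 2*v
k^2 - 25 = (k - 5)*(k + 5)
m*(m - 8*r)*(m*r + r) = m^3*r - 8*m^2*r^2 + m^2*r - 8*m*r^2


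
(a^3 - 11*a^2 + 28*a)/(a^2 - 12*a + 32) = a*(a - 7)/(a - 8)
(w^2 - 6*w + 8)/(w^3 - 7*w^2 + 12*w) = (w - 2)/(w*(w - 3))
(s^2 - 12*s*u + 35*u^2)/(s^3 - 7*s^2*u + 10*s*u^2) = (s - 7*u)/(s*(s - 2*u))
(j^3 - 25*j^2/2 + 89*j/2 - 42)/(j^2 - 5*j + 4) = (2*j^2 - 17*j + 21)/(2*(j - 1))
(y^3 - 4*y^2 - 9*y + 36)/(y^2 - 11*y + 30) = (y^3 - 4*y^2 - 9*y + 36)/(y^2 - 11*y + 30)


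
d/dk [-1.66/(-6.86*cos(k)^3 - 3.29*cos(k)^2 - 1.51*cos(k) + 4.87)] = (34.1628*cos(k)^2 + 10.9228*cos(k) + 2.5066)*sin(k)/(6.86*cos(k)^3 + 3.29*cos(k)^2 + 1.51*cos(k) - 4.87)^2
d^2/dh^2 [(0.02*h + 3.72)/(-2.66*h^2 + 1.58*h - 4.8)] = (-(0.02*h + 3.72)*(5.32*h - 1.58)*(10.64*h - 3.16) + (0.3192*h + 19.7272)*(2.66*h^2 - 1.58*h + 4.8))/(2.66*h^2 - 1.58*h + 4.8)^3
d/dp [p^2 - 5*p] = 2*p - 5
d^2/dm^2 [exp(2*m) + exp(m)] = (4*exp(m) + 1)*exp(m)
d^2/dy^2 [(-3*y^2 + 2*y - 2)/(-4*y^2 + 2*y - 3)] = 2*(-8*y^3 - 12*y^2 + 24*y - 1)/(64*y^6 - 96*y^5 + 192*y^4 - 152*y^3 + 144*y^2 - 54*y + 27)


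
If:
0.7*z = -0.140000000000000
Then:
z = -0.20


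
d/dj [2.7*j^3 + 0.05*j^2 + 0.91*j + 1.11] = 8.1*j^2 + 0.1*j + 0.91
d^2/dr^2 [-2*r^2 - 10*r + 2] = -4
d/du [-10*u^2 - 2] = -20*u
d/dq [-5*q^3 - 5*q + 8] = -15*q^2 - 5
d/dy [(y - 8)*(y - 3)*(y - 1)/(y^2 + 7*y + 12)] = (y^4 + 14*y^3 - 83*y^2 - 240*y + 588)/(y^4 + 14*y^3 + 73*y^2 + 168*y + 144)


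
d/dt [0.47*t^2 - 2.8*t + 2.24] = 0.94*t - 2.8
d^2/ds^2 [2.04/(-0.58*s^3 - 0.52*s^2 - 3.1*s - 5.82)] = ((7.0992*s + 2.1216)*(0.58*s^3 + 0.52*s^2 + 3.1*s + 5.82) - 2.04*(1.74*s^2 + 1.04*s + 3.1)*(3.48*s^2 + 2.08*s + 6.2))/(0.58*s^3 + 0.52*s^2 + 3.1*s + 5.82)^3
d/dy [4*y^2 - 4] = 8*y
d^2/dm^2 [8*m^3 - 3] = 48*m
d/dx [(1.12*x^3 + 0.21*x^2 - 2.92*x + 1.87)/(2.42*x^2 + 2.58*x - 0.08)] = (2.7104*x^4 + 5.7792*x^3 + 7.3394*x^2 - 9.0844*x - 4.591)/(5.8564*x^4 + 12.4872*x^3 + 6.2692*x^2 - 0.4128*x + 0.0064)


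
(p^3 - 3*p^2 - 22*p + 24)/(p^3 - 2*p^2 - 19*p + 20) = (p - 6)/(p - 5)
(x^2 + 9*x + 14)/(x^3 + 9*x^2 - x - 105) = (x + 2)/(x^2 + 2*x - 15)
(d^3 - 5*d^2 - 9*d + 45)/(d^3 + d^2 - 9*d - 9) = (d - 5)/(d + 1)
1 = 1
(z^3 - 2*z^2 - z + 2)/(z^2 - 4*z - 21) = (-z^3 + 2*z^2 + z - 2)/(-z^2 + 4*z + 21)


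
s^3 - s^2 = s^2*(s - 1)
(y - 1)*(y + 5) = y^2 + 4*y - 5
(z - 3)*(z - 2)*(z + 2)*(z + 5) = z^4 + 2*z^3 - 19*z^2 - 8*z + 60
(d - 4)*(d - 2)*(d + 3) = d^3 - 3*d^2 - 10*d + 24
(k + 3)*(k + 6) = k^2 + 9*k + 18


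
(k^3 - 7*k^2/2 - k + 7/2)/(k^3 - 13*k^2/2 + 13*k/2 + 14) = (k - 1)/(k - 4)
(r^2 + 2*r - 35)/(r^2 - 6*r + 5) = (r + 7)/(r - 1)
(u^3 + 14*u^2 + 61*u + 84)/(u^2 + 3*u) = u + 11 + 28/u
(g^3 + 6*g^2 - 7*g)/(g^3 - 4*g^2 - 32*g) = (-g^2 - 6*g + 7)/(-g^2 + 4*g + 32)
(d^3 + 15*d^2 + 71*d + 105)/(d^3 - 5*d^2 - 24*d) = (d^2 + 12*d + 35)/(d*(d - 8))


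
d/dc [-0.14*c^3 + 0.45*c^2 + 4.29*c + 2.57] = -0.42*c^2 + 0.9*c + 4.29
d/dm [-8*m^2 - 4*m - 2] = -16*m - 4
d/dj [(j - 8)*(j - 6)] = 2*j - 14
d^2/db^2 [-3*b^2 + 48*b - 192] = -6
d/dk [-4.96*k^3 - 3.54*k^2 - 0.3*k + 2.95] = -14.88*k^2 - 7.08*k - 0.3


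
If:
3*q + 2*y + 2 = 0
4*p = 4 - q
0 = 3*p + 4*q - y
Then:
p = 23/19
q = -16/19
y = 5/19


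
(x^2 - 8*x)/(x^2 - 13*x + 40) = x/(x - 5)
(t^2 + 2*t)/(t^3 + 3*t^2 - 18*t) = (t + 2)/(t^2 + 3*t - 18)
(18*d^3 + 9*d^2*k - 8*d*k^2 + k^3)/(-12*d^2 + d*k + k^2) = (-6*d^2 - 5*d*k + k^2)/(4*d + k)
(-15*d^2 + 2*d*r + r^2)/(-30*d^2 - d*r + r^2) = (-3*d + r)/(-6*d + r)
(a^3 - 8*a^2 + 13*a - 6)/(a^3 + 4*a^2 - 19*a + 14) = (a^2 - 7*a + 6)/(a^2 + 5*a - 14)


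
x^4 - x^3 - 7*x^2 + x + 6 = (x - 3)*(x - 1)*(x + 1)*(x + 2)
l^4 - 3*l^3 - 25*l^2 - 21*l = l*(l - 7)*(l + 1)*(l + 3)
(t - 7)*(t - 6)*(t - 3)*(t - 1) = t^4 - 17*t^3 + 97*t^2 - 207*t + 126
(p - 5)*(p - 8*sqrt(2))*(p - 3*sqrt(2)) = p^3 - 11*sqrt(2)*p^2 - 5*p^2 + 48*p + 55*sqrt(2)*p - 240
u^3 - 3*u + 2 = (u - 1)^2*(u + 2)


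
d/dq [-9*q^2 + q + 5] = 1 - 18*q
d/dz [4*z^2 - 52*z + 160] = 8*z - 52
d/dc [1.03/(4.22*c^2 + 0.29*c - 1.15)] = (-8.6932*c - 0.2987)/(4.22*c^2 + 0.29*c - 1.15)^2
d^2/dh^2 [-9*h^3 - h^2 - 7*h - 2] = -54*h - 2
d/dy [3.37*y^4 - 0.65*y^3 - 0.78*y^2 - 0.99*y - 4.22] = 13.48*y^3 - 1.95*y^2 - 1.56*y - 0.99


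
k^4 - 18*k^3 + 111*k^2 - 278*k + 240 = (k - 8)*(k - 5)*(k - 3)*(k - 2)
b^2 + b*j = b*(b + j)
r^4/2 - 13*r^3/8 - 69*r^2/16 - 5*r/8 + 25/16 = (r/2 + 1/2)*(r - 5)*(r - 1/2)*(r + 5/4)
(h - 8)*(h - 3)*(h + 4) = h^3 - 7*h^2 - 20*h + 96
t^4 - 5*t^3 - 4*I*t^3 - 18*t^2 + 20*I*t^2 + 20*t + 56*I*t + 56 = (t - 7)*(t + 2)*(t - 2*I)^2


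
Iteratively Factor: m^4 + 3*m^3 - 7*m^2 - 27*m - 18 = (m - 3)*(m^3 + 6*m^2 + 11*m + 6) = (m - 3)*(m + 2)*(m^2 + 4*m + 3) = (m - 3)*(m + 1)*(m + 2)*(m + 3)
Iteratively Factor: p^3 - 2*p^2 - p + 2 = (p - 2)*(p^2 - 1) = (p - 2)*(p - 1)*(p + 1)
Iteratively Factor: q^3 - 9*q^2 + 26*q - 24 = (q - 2)*(q^2 - 7*q + 12) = (q - 4)*(q - 2)*(q - 3)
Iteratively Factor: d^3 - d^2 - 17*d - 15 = (d - 5)*(d^2 + 4*d + 3) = (d - 5)*(d + 1)*(d + 3)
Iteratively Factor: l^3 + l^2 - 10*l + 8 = (l + 4)*(l^2 - 3*l + 2) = (l - 2)*(l + 4)*(l - 1)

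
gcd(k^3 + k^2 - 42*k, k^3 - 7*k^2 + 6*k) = k^2 - 6*k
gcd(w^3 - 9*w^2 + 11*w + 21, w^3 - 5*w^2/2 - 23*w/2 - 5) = 1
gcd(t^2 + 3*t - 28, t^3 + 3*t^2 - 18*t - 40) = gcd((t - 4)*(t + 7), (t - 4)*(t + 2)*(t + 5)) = t - 4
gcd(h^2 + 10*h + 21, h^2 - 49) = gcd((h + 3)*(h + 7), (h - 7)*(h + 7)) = h + 7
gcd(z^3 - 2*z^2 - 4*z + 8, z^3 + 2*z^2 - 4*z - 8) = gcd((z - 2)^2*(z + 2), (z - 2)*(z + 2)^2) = z^2 - 4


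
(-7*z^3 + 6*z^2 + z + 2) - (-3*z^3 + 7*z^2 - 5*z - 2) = -4*z^3 - z^2 + 6*z + 4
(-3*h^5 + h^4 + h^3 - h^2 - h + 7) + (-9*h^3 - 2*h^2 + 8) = -3*h^5 + h^4 - 8*h^3 - 3*h^2 - h + 15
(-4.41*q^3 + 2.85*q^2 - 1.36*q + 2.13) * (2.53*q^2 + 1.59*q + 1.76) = -11.1573*q^5 + 0.198599999999999*q^4 - 6.6709*q^3 + 8.2425*q^2 + 0.9931*q + 3.7488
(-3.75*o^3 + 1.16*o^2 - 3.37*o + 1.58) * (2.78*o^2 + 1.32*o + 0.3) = -10.425*o^5 - 1.7252*o^4 - 8.9624*o^3 + 0.292*o^2 + 1.0746*o + 0.474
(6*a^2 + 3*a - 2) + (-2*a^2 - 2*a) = 4*a^2 + a - 2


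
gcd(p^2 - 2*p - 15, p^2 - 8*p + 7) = 1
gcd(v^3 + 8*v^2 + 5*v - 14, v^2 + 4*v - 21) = v + 7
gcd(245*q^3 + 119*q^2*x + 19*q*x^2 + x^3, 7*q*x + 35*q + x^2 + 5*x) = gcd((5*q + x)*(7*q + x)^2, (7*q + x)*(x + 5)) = 7*q + x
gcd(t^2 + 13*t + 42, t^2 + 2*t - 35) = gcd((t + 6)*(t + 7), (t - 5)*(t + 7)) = t + 7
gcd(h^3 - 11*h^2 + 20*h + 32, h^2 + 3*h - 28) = h - 4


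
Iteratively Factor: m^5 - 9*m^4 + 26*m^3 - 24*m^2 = (m - 4)*(m^4 - 5*m^3 + 6*m^2) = m*(m - 4)*(m^3 - 5*m^2 + 6*m) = m*(m - 4)*(m - 2)*(m^2 - 3*m) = m*(m - 4)*(m - 3)*(m - 2)*(m)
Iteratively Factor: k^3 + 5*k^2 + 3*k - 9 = (k + 3)*(k^2 + 2*k - 3) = (k - 1)*(k + 3)*(k + 3)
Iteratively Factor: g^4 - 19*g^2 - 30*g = (g)*(g^3 - 19*g - 30) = g*(g - 5)*(g^2 + 5*g + 6) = g*(g - 5)*(g + 3)*(g + 2)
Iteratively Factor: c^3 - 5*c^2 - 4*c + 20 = (c - 2)*(c^2 - 3*c - 10) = (c - 2)*(c + 2)*(c - 5)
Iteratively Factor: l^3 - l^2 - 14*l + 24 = (l - 3)*(l^2 + 2*l - 8) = (l - 3)*(l - 2)*(l + 4)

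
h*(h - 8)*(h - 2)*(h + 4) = h^4 - 6*h^3 - 24*h^2 + 64*h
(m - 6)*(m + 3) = m^2 - 3*m - 18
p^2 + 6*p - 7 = (p - 1)*(p + 7)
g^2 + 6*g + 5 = (g + 1)*(g + 5)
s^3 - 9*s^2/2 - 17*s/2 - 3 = (s - 6)*(s + 1/2)*(s + 1)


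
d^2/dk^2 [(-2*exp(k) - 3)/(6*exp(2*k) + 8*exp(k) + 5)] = (-72*exp(4*k) - 336*exp(3*k) - 72*exp(2*k) + 248*exp(k) + 70)*exp(k)/(216*exp(6*k) + 864*exp(5*k) + 1692*exp(4*k) + 1952*exp(3*k) + 1410*exp(2*k) + 600*exp(k) + 125)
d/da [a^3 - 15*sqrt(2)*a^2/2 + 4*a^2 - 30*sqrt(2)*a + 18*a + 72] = 3*a^2 - 15*sqrt(2)*a + 8*a - 30*sqrt(2) + 18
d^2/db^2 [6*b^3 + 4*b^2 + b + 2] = 36*b + 8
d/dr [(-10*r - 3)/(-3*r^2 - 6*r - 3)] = 2*(2 - 5*r)/(3*(r^3 + 3*r^2 + 3*r + 1))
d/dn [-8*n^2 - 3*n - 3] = -16*n - 3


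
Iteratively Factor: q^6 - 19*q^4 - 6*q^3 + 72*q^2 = (q)*(q^5 - 19*q^3 - 6*q^2 + 72*q) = q*(q - 2)*(q^4 + 2*q^3 - 15*q^2 - 36*q) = q^2*(q - 2)*(q^3 + 2*q^2 - 15*q - 36) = q^2*(q - 2)*(q + 3)*(q^2 - q - 12) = q^2*(q - 4)*(q - 2)*(q + 3)*(q + 3)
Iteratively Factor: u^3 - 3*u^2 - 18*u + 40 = (u - 2)*(u^2 - u - 20) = (u - 5)*(u - 2)*(u + 4)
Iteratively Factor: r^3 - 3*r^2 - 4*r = (r - 4)*(r^2 + r) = (r - 4)*(r + 1)*(r)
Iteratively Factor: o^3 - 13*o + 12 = (o - 3)*(o^2 + 3*o - 4) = (o - 3)*(o - 1)*(o + 4)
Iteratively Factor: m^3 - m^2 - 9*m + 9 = (m - 3)*(m^2 + 2*m - 3) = (m - 3)*(m - 1)*(m + 3)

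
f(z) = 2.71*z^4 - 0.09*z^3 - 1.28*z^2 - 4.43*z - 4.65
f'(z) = 10.84*z^3 - 0.27*z^2 - 2.56*z - 4.43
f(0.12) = -5.20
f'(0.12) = -4.72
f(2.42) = 68.80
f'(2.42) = 141.42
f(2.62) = 101.03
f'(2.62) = 181.96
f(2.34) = 58.07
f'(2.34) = 126.99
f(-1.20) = 4.60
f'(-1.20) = -20.48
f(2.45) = 73.13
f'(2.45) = 147.09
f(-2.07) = 49.59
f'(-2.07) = -96.44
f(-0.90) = 0.14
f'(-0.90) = -10.25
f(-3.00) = 219.06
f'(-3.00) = -291.86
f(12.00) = 55796.91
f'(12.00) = 18657.49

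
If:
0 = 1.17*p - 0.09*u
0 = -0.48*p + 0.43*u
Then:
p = 0.00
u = 0.00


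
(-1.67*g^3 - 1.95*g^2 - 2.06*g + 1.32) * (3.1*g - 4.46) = -5.177*g^4 + 1.4032*g^3 + 2.311*g^2 + 13.2796*g - 5.8872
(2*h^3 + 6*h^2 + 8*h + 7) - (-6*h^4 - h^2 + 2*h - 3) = 6*h^4 + 2*h^3 + 7*h^2 + 6*h + 10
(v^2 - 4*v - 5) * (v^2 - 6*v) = v^4 - 10*v^3 + 19*v^2 + 30*v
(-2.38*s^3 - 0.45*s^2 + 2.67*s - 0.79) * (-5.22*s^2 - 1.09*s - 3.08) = 12.4236*s^5 + 4.9432*s^4 - 6.1165*s^3 + 2.5995*s^2 - 7.3625*s + 2.4332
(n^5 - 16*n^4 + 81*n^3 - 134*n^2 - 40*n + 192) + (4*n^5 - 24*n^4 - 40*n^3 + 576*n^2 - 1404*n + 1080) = 5*n^5 - 40*n^4 + 41*n^3 + 442*n^2 - 1444*n + 1272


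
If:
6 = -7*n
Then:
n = -6/7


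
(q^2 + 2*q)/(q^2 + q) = (q + 2)/(q + 1)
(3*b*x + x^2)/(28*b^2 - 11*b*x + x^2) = x*(3*b + x)/(28*b^2 - 11*b*x + x^2)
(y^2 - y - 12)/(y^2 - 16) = (y + 3)/(y + 4)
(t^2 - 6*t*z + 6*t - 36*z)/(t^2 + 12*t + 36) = (t - 6*z)/(t + 6)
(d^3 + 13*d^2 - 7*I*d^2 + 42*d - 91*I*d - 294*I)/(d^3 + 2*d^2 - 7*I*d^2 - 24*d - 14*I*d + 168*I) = (d + 7)/(d - 4)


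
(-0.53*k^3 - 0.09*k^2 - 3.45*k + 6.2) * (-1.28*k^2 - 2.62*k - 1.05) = 0.6784*k^5 + 1.5038*k^4 + 5.2083*k^3 + 1.1975*k^2 - 12.6215*k - 6.51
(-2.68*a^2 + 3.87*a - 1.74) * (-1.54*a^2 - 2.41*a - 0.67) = 4.1272*a^4 + 0.499000000000001*a^3 - 4.8515*a^2 + 1.6005*a + 1.1658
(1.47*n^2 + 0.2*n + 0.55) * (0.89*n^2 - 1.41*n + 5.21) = 1.3083*n^4 - 1.8947*n^3 + 7.8662*n^2 + 0.2665*n + 2.8655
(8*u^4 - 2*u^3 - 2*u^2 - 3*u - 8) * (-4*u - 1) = -32*u^5 + 10*u^3 + 14*u^2 + 35*u + 8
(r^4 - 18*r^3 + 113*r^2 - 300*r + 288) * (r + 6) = r^5 - 12*r^4 + 5*r^3 + 378*r^2 - 1512*r + 1728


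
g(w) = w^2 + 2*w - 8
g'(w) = 2*w + 2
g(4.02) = 16.20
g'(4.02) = 10.04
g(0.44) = -6.93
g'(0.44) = 2.88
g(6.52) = 47.55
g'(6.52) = 15.04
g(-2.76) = -5.90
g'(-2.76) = -3.52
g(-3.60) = -2.24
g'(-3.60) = -5.20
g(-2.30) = -7.31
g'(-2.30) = -2.60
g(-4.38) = 2.42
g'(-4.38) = -6.76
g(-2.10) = -7.79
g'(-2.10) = -2.20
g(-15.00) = 187.00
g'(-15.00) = -28.00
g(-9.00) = 55.00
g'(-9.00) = -16.00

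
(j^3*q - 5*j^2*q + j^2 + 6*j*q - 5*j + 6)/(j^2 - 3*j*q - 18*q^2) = (-j^3*q + 5*j^2*q - j^2 - 6*j*q + 5*j - 6)/(-j^2 + 3*j*q + 18*q^2)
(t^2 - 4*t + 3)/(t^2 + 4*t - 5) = (t - 3)/(t + 5)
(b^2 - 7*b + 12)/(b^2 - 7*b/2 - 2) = 2*(b - 3)/(2*b + 1)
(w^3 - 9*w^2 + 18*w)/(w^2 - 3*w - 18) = w*(w - 3)/(w + 3)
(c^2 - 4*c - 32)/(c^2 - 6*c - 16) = (c + 4)/(c + 2)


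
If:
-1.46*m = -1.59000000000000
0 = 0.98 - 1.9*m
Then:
No Solution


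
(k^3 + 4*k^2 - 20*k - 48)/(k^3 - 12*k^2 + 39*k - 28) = (k^2 + 8*k + 12)/(k^2 - 8*k + 7)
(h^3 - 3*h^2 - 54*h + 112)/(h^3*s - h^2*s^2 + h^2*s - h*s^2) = (h^3 - 3*h^2 - 54*h + 112)/(h*s*(h^2 - h*s + h - s))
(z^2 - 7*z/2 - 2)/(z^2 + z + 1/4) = 2*(z - 4)/(2*z + 1)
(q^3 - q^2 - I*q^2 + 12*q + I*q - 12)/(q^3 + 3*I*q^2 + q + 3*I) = (q^2 - q*(1 + 4*I) + 4*I)/(q^2 + 1)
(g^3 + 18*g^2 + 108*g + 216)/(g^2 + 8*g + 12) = (g^2 + 12*g + 36)/(g + 2)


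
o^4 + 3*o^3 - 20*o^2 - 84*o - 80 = (o - 5)*(o + 2)^2*(o + 4)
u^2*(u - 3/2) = u^3 - 3*u^2/2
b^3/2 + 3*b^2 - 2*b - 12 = (b/2 + 1)*(b - 2)*(b + 6)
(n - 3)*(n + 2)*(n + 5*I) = n^3 - n^2 + 5*I*n^2 - 6*n - 5*I*n - 30*I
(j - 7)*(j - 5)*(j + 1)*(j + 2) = j^4 - 9*j^3 + j^2 + 81*j + 70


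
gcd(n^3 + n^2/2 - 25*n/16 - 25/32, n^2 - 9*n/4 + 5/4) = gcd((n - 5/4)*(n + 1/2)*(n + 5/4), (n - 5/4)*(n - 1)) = n - 5/4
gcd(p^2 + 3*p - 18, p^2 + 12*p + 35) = 1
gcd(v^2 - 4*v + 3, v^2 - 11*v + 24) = v - 3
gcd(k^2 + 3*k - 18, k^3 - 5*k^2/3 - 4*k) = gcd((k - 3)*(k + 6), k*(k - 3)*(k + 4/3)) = k - 3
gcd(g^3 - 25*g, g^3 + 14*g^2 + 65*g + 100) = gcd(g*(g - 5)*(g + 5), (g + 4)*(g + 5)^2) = g + 5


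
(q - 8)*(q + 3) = q^2 - 5*q - 24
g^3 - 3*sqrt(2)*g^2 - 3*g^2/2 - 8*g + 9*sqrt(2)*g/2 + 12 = (g - 3/2)*(g - 4*sqrt(2))*(g + sqrt(2))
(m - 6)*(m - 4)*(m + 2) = m^3 - 8*m^2 + 4*m + 48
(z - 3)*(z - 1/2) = z^2 - 7*z/2 + 3/2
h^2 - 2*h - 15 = (h - 5)*(h + 3)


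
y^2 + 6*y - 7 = (y - 1)*(y + 7)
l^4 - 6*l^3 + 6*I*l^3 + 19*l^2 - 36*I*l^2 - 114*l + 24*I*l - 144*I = (l - 6)*(l - 3*I)*(l + I)*(l + 8*I)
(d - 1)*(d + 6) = d^2 + 5*d - 6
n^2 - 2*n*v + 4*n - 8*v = (n + 4)*(n - 2*v)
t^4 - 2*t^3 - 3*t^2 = t^2*(t - 3)*(t + 1)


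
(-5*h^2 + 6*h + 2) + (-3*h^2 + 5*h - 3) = -8*h^2 + 11*h - 1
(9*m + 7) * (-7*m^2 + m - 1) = -63*m^3 - 40*m^2 - 2*m - 7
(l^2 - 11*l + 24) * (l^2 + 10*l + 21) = l^4 - l^3 - 65*l^2 + 9*l + 504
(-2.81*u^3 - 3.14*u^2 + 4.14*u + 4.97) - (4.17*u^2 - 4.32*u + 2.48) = -2.81*u^3 - 7.31*u^2 + 8.46*u + 2.49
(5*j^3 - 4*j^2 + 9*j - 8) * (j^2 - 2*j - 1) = 5*j^5 - 14*j^4 + 12*j^3 - 22*j^2 + 7*j + 8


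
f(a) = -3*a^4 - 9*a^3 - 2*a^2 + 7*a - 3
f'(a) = -12*a^3 - 27*a^2 - 4*a + 7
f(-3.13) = -56.46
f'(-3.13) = 122.98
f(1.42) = -35.06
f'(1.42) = -87.48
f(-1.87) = -0.92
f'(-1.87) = -1.47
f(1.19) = -18.68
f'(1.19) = -56.22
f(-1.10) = -5.53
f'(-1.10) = -5.30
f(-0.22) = -4.55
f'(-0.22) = 6.70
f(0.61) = -1.93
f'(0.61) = -8.21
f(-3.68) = -157.51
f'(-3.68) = 254.11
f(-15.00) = -122058.00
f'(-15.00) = 34492.00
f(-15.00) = -122058.00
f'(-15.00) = 34492.00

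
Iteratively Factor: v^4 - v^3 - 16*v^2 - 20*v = (v + 2)*(v^3 - 3*v^2 - 10*v) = (v - 5)*(v + 2)*(v^2 + 2*v) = v*(v - 5)*(v + 2)*(v + 2)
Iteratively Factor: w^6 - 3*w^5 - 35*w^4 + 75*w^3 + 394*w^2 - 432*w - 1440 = (w - 4)*(w^5 + w^4 - 31*w^3 - 49*w^2 + 198*w + 360) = (w - 4)*(w + 4)*(w^4 - 3*w^3 - 19*w^2 + 27*w + 90) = (w - 5)*(w - 4)*(w + 4)*(w^3 + 2*w^2 - 9*w - 18) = (w - 5)*(w - 4)*(w + 3)*(w + 4)*(w^2 - w - 6) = (w - 5)*(w - 4)*(w + 2)*(w + 3)*(w + 4)*(w - 3)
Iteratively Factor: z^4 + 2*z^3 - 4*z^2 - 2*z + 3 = (z - 1)*(z^3 + 3*z^2 - z - 3) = (z - 1)*(z + 3)*(z^2 - 1) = (z - 1)*(z + 1)*(z + 3)*(z - 1)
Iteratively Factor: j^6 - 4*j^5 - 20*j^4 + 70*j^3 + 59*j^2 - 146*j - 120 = (j - 2)*(j^5 - 2*j^4 - 24*j^3 + 22*j^2 + 103*j + 60) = (j - 5)*(j - 2)*(j^4 + 3*j^3 - 9*j^2 - 23*j - 12) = (j - 5)*(j - 3)*(j - 2)*(j^3 + 6*j^2 + 9*j + 4) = (j - 5)*(j - 3)*(j - 2)*(j + 1)*(j^2 + 5*j + 4) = (j - 5)*(j - 3)*(j - 2)*(j + 1)^2*(j + 4)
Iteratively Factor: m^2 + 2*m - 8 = (m + 4)*(m - 2)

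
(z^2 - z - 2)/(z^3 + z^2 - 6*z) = (z + 1)/(z*(z + 3))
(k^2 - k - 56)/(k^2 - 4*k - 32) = (k + 7)/(k + 4)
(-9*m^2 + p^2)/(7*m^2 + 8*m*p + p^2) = (-9*m^2 + p^2)/(7*m^2 + 8*m*p + p^2)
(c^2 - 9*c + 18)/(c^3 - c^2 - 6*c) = (c - 6)/(c*(c + 2))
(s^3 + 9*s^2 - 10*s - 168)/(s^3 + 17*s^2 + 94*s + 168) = (s - 4)/(s + 4)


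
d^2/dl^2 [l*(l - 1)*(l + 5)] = 6*l + 8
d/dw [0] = 0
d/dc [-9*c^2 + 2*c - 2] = 2 - 18*c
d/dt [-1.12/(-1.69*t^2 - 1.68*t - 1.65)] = (-3.7856*t - 1.8816)/(1.69*t^2 + 1.68*t + 1.65)^2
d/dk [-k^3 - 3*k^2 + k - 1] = -3*k^2 - 6*k + 1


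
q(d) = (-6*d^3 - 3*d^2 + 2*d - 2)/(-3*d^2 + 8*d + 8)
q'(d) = (6*d - 8)*(-6*d^3 - 3*d^2 + 2*d - 2)/(-3*d^2 + 8*d + 8)^2 + (-18*d^2 - 6*d + 2)/(-3*d^2 + 8*d + 8) = 2*(9*d^4 - 48*d^3 - 81*d^2 - 30*d + 16)/(9*d^4 - 48*d^3 + 16*d^2 + 128*d + 64)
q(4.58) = 34.57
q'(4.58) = -14.78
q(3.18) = -70.56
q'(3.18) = -316.12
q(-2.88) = -2.77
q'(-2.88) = 1.50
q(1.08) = -0.83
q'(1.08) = -1.84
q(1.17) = -1.01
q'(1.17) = -2.16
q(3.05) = -43.19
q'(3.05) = -139.93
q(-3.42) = -3.60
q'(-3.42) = 1.57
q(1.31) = -1.35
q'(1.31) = -2.74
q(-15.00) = -24.83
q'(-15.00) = 1.94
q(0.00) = -0.25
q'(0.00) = 0.50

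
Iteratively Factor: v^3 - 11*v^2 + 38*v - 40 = (v - 4)*(v^2 - 7*v + 10) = (v - 4)*(v - 2)*(v - 5)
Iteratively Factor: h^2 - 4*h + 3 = (h - 3)*(h - 1)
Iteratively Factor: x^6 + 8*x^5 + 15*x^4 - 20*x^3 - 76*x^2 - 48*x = (x + 2)*(x^5 + 6*x^4 + 3*x^3 - 26*x^2 - 24*x) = (x + 1)*(x + 2)*(x^4 + 5*x^3 - 2*x^2 - 24*x) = (x - 2)*(x + 1)*(x + 2)*(x^3 + 7*x^2 + 12*x) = x*(x - 2)*(x + 1)*(x + 2)*(x^2 + 7*x + 12) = x*(x - 2)*(x + 1)*(x + 2)*(x + 4)*(x + 3)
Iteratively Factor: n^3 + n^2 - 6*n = (n)*(n^2 + n - 6) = n*(n + 3)*(n - 2)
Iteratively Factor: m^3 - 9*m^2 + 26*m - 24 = (m - 2)*(m^2 - 7*m + 12) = (m - 3)*(m - 2)*(m - 4)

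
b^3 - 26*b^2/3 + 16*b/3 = b*(b - 8)*(b - 2/3)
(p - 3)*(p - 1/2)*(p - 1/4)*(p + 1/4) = p^4 - 7*p^3/2 + 23*p^2/16 + 7*p/32 - 3/32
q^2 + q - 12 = (q - 3)*(q + 4)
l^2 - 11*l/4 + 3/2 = (l - 2)*(l - 3/4)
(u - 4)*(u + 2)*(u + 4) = u^3 + 2*u^2 - 16*u - 32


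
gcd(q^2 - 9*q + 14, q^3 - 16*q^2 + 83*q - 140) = q - 7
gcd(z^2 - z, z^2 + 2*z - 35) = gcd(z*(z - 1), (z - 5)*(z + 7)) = 1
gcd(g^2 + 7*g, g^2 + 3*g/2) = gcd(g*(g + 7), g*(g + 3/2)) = g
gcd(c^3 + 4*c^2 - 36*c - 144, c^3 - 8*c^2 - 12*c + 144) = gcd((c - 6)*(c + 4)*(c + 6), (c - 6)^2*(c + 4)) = c^2 - 2*c - 24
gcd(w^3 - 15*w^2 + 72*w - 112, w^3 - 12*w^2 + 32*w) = w - 4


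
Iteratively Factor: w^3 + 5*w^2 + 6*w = (w)*(w^2 + 5*w + 6) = w*(w + 2)*(w + 3)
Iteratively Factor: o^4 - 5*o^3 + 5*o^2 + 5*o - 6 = (o - 1)*(o^3 - 4*o^2 + o + 6) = (o - 1)*(o + 1)*(o^2 - 5*o + 6) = (o - 2)*(o - 1)*(o + 1)*(o - 3)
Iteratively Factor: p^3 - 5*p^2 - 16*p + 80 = (p + 4)*(p^2 - 9*p + 20) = (p - 5)*(p + 4)*(p - 4)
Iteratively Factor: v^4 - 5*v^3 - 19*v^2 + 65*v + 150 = (v + 2)*(v^3 - 7*v^2 - 5*v + 75) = (v + 2)*(v + 3)*(v^2 - 10*v + 25) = (v - 5)*(v + 2)*(v + 3)*(v - 5)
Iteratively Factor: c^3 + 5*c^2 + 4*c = (c + 4)*(c^2 + c) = (c + 1)*(c + 4)*(c)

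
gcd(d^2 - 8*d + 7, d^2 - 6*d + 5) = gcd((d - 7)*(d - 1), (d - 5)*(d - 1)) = d - 1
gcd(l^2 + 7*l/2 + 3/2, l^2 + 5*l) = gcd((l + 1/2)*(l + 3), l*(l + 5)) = 1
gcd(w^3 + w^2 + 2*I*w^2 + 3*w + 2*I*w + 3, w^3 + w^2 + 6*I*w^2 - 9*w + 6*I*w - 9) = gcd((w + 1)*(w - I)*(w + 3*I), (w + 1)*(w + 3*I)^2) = w^2 + w*(1 + 3*I) + 3*I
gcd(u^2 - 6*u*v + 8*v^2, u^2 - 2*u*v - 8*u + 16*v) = u - 2*v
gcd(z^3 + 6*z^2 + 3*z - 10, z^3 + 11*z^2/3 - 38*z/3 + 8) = z - 1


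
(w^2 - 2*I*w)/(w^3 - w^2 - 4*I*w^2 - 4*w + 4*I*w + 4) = w/(w^2 - w*(1 + 2*I) + 2*I)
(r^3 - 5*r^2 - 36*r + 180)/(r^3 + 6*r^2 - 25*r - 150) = (r - 6)/(r + 5)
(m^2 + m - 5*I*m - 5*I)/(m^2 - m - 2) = (m - 5*I)/(m - 2)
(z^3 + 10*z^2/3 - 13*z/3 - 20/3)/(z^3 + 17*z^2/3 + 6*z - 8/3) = (3*z^2 - 2*z - 5)/(3*z^2 + 5*z - 2)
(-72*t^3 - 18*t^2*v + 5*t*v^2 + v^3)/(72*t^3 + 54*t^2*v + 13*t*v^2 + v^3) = (-4*t + v)/(4*t + v)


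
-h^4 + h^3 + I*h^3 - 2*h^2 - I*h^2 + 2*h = h*(h - 2*I)*(-I*h + 1)*(-I*h + I)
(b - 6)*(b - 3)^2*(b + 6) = b^4 - 6*b^3 - 27*b^2 + 216*b - 324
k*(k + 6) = k^2 + 6*k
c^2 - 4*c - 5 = (c - 5)*(c + 1)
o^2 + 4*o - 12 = (o - 2)*(o + 6)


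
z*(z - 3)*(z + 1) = z^3 - 2*z^2 - 3*z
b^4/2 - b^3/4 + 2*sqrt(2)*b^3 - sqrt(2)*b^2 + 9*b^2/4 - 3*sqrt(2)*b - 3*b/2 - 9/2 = (b - 3/2)*(b + 3*sqrt(2))*(sqrt(2)*b/2 + 1)*(sqrt(2)*b/2 + sqrt(2)/2)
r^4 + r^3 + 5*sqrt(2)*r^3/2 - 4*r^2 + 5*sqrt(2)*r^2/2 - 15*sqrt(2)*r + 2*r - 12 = (r - 2)*(r + 3)*(r + sqrt(2)/2)*(r + 2*sqrt(2))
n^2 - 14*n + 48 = (n - 8)*(n - 6)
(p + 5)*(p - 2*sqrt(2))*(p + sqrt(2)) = p^3 - sqrt(2)*p^2 + 5*p^2 - 5*sqrt(2)*p - 4*p - 20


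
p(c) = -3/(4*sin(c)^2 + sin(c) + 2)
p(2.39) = -0.66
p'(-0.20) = -0.45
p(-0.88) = -0.83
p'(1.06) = 0.33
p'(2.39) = -0.68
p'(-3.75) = -0.91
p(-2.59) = -1.17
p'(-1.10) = -0.45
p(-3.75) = -0.77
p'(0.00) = 0.75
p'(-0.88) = -0.76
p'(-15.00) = 1.04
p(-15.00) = -0.99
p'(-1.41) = -0.14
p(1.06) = -0.51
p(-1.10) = -0.70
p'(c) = -3*(-8*sin(c)*cos(c) - cos(c))/(4*sin(c)^2 + sin(c) + 2)^2 = 3*(8*sin(c) + 1)*cos(c)/(4*sin(c)^2 + sin(c) + 2)^2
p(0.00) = -1.50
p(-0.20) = -1.53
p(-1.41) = -0.61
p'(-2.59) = 1.23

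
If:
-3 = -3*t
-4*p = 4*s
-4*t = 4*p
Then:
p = -1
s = 1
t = 1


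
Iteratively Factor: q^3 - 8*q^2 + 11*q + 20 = (q - 5)*(q^2 - 3*q - 4) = (q - 5)*(q - 4)*(q + 1)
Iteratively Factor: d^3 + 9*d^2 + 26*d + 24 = (d + 4)*(d^2 + 5*d + 6) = (d + 2)*(d + 4)*(d + 3)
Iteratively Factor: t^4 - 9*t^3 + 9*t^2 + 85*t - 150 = (t + 3)*(t^3 - 12*t^2 + 45*t - 50) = (t - 5)*(t + 3)*(t^2 - 7*t + 10) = (t - 5)*(t - 2)*(t + 3)*(t - 5)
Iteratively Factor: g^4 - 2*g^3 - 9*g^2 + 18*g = (g + 3)*(g^3 - 5*g^2 + 6*g) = (g - 2)*(g + 3)*(g^2 - 3*g) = g*(g - 2)*(g + 3)*(g - 3)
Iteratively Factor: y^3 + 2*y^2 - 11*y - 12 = (y + 4)*(y^2 - 2*y - 3) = (y + 1)*(y + 4)*(y - 3)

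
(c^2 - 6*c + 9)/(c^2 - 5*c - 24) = (-c^2 + 6*c - 9)/(-c^2 + 5*c + 24)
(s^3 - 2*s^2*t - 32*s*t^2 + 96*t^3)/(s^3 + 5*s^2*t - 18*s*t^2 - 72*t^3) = (s - 4*t)/(s + 3*t)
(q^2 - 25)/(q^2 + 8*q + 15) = (q - 5)/(q + 3)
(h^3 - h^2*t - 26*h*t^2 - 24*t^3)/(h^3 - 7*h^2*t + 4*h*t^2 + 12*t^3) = (-h - 4*t)/(-h + 2*t)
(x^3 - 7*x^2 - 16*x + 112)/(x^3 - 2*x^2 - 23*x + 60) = (x^2 - 3*x - 28)/(x^2 + 2*x - 15)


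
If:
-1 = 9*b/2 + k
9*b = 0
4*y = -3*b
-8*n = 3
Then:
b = 0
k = -1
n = -3/8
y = 0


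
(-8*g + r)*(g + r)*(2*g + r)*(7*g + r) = -112*g^4 - 170*g^3*r - 57*g^2*r^2 + 2*g*r^3 + r^4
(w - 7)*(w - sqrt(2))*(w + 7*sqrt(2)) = w^3 - 7*w^2 + 6*sqrt(2)*w^2 - 42*sqrt(2)*w - 14*w + 98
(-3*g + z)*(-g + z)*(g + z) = 3*g^3 - g^2*z - 3*g*z^2 + z^3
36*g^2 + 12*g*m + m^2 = (6*g + m)^2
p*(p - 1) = p^2 - p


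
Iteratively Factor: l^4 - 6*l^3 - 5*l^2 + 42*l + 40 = (l - 5)*(l^3 - l^2 - 10*l - 8) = (l - 5)*(l - 4)*(l^2 + 3*l + 2) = (l - 5)*(l - 4)*(l + 2)*(l + 1)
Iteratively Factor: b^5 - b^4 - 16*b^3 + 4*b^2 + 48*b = (b + 3)*(b^4 - 4*b^3 - 4*b^2 + 16*b) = b*(b + 3)*(b^3 - 4*b^2 - 4*b + 16) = b*(b - 2)*(b + 3)*(b^2 - 2*b - 8) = b*(b - 4)*(b - 2)*(b + 3)*(b + 2)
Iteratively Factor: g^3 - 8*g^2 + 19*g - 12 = (g - 3)*(g^2 - 5*g + 4) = (g - 3)*(g - 1)*(g - 4)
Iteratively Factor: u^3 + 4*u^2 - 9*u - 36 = (u - 3)*(u^2 + 7*u + 12) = (u - 3)*(u + 4)*(u + 3)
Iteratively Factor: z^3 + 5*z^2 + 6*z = (z)*(z^2 + 5*z + 6) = z*(z + 3)*(z + 2)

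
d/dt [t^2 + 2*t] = 2*t + 2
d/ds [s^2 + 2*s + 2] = 2*s + 2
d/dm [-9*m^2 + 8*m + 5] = 8 - 18*m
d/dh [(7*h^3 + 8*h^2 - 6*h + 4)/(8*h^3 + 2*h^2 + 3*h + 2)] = 2*(-25*h^4 + 69*h^3 - 9*h^2 + 8*h - 12)/(64*h^6 + 32*h^5 + 52*h^4 + 44*h^3 + 17*h^2 + 12*h + 4)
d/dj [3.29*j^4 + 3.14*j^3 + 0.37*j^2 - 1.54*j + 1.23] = 13.16*j^3 + 9.42*j^2 + 0.74*j - 1.54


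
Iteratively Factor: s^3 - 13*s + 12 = (s + 4)*(s^2 - 4*s + 3) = (s - 1)*(s + 4)*(s - 3)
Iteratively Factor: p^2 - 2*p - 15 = (p + 3)*(p - 5)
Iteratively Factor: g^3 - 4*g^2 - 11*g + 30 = (g + 3)*(g^2 - 7*g + 10) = (g - 5)*(g + 3)*(g - 2)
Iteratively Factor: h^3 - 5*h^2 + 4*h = (h - 1)*(h^2 - 4*h) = h*(h - 1)*(h - 4)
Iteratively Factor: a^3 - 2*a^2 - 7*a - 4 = (a + 1)*(a^2 - 3*a - 4) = (a - 4)*(a + 1)*(a + 1)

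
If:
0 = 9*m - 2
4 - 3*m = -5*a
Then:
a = -2/3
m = 2/9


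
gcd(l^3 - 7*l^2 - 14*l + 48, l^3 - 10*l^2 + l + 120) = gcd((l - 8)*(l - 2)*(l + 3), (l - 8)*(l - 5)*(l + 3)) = l^2 - 5*l - 24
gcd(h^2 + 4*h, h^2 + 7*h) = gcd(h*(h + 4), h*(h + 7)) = h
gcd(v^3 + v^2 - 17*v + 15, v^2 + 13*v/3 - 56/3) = 1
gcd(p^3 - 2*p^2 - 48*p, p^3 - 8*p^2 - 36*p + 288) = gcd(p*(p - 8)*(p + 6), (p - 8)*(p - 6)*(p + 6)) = p^2 - 2*p - 48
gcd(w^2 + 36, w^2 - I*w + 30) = w - 6*I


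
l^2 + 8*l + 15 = (l + 3)*(l + 5)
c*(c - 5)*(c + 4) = c^3 - c^2 - 20*c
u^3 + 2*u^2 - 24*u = u*(u - 4)*(u + 6)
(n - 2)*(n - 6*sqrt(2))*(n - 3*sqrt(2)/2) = n^3 - 15*sqrt(2)*n^2/2 - 2*n^2 + 18*n + 15*sqrt(2)*n - 36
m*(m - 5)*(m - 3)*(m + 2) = m^4 - 6*m^3 - m^2 + 30*m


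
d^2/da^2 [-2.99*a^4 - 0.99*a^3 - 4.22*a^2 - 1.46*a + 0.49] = -35.88*a^2 - 5.94*a - 8.44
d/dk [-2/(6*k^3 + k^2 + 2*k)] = 4*(9*k^2 + k + 1)/(k^2*(6*k^2 + k + 2)^2)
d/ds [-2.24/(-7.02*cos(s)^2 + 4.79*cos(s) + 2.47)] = (31.4496*cos(s) - 10.7296)*sin(s)/(-7.02*cos(s)^2 + 4.79*cos(s) + 2.47)^2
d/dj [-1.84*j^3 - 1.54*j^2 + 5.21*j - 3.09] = -5.52*j^2 - 3.08*j + 5.21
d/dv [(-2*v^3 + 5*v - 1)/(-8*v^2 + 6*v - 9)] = (16*v^4 - 24*v^3 + 94*v^2 - 16*v - 39)/(64*v^4 - 96*v^3 + 180*v^2 - 108*v + 81)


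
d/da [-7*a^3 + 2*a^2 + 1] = a*(4 - 21*a)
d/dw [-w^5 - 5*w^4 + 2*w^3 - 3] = w^2*(-5*w^2 - 20*w + 6)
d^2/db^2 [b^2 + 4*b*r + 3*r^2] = 2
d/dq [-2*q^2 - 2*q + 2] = -4*q - 2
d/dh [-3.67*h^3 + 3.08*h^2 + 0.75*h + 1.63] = -11.01*h^2 + 6.16*h + 0.75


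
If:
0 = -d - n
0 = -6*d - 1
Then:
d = -1/6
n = 1/6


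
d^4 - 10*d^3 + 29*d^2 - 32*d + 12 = (d - 6)*(d - 2)*(d - 1)^2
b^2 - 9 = (b - 3)*(b + 3)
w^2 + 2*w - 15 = (w - 3)*(w + 5)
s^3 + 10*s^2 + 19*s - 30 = (s - 1)*(s + 5)*(s + 6)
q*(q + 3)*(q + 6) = q^3 + 9*q^2 + 18*q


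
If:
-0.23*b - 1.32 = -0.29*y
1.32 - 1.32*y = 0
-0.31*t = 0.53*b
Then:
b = -4.48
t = 7.66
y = 1.00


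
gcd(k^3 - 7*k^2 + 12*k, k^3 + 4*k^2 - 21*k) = k^2 - 3*k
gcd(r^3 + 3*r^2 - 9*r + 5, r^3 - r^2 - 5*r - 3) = 1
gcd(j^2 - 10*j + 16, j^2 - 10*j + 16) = j^2 - 10*j + 16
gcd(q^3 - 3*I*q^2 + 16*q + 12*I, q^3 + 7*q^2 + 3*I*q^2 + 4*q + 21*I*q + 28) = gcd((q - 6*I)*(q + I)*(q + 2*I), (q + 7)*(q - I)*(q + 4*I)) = 1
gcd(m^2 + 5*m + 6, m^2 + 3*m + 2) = m + 2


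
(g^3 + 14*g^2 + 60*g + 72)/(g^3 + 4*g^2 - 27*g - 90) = (g^2 + 8*g + 12)/(g^2 - 2*g - 15)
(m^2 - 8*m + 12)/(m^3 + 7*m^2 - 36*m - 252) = (m - 2)/(m^2 + 13*m + 42)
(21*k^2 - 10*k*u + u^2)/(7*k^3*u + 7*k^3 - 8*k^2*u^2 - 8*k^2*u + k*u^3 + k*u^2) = (-3*k + u)/(k*(-k*u - k + u^2 + u))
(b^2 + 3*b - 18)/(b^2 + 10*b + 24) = (b - 3)/(b + 4)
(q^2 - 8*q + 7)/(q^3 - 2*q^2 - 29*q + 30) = (q - 7)/(q^2 - q - 30)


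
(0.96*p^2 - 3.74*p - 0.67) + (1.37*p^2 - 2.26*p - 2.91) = 2.33*p^2 - 6.0*p - 3.58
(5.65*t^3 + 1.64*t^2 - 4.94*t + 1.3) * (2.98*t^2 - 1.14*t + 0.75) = 16.837*t^5 - 1.5538*t^4 - 12.3533*t^3 + 10.7356*t^2 - 5.187*t + 0.975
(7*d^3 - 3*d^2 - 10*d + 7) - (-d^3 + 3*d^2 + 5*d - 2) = 8*d^3 - 6*d^2 - 15*d + 9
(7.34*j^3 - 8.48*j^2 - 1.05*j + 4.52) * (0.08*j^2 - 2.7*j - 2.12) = 0.5872*j^5 - 20.4964*j^4 + 7.2512*j^3 + 21.1742*j^2 - 9.978*j - 9.5824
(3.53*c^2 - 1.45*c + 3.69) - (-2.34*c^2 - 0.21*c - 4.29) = 5.87*c^2 - 1.24*c + 7.98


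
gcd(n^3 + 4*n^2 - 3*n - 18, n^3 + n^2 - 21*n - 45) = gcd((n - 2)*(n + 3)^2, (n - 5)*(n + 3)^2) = n^2 + 6*n + 9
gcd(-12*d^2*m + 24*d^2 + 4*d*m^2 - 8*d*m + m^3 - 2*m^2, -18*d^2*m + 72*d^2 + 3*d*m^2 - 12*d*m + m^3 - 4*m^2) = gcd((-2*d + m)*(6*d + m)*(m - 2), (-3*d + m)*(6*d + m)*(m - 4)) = 6*d + m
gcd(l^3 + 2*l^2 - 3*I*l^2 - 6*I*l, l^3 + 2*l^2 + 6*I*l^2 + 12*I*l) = l^2 + 2*l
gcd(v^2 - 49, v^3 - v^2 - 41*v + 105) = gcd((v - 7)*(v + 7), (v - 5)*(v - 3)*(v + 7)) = v + 7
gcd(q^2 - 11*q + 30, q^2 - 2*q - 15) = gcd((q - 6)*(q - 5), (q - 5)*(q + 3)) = q - 5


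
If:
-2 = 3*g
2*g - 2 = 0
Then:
No Solution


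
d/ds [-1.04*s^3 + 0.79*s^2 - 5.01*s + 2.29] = -3.12*s^2 + 1.58*s - 5.01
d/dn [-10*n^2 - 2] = -20*n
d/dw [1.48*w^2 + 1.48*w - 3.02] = 2.96*w + 1.48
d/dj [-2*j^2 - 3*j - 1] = -4*j - 3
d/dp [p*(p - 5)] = 2*p - 5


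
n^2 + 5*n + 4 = (n + 1)*(n + 4)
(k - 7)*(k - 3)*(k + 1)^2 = k^4 - 8*k^3 + 2*k^2 + 32*k + 21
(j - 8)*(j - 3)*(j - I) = j^3 - 11*j^2 - I*j^2 + 24*j + 11*I*j - 24*I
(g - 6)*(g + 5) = g^2 - g - 30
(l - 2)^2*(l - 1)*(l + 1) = l^4 - 4*l^3 + 3*l^2 + 4*l - 4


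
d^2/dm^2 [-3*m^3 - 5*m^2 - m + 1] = -18*m - 10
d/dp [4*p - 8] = 4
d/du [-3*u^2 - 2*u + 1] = -6*u - 2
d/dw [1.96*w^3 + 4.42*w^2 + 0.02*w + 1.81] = 5.88*w^2 + 8.84*w + 0.02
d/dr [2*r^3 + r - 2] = 6*r^2 + 1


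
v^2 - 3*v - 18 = (v - 6)*(v + 3)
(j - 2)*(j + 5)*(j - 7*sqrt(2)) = j^3 - 7*sqrt(2)*j^2 + 3*j^2 - 21*sqrt(2)*j - 10*j + 70*sqrt(2)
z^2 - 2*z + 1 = (z - 1)^2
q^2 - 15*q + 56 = (q - 8)*(q - 7)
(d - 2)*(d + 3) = d^2 + d - 6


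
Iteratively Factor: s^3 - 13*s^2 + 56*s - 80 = (s - 5)*(s^2 - 8*s + 16) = (s - 5)*(s - 4)*(s - 4)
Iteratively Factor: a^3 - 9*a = (a - 3)*(a^2 + 3*a) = a*(a - 3)*(a + 3)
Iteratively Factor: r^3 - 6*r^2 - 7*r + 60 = (r + 3)*(r^2 - 9*r + 20) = (r - 5)*(r + 3)*(r - 4)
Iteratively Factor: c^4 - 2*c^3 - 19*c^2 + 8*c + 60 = (c - 5)*(c^3 + 3*c^2 - 4*c - 12) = (c - 5)*(c - 2)*(c^2 + 5*c + 6) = (c - 5)*(c - 2)*(c + 3)*(c + 2)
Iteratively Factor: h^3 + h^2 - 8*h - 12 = (h + 2)*(h^2 - h - 6) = (h + 2)^2*(h - 3)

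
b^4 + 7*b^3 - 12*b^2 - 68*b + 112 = (b - 2)^2*(b + 4)*(b + 7)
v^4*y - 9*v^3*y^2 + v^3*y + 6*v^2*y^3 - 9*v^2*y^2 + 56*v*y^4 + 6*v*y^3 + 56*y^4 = (v - 7*y)*(v - 4*y)*(v + 2*y)*(v*y + y)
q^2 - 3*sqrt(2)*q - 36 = (q - 6*sqrt(2))*(q + 3*sqrt(2))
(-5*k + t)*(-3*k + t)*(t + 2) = 15*k^2*t + 30*k^2 - 8*k*t^2 - 16*k*t + t^3 + 2*t^2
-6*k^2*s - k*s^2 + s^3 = s*(-3*k + s)*(2*k + s)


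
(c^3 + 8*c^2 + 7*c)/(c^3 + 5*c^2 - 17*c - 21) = c/(c - 3)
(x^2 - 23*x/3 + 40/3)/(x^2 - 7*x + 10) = (x - 8/3)/(x - 2)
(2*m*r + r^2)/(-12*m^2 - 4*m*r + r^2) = r/(-6*m + r)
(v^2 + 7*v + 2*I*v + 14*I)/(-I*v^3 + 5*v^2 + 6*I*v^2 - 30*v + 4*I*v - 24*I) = (I*v^2 + v*(-2 + 7*I) - 14)/(v^3 + v^2*(-6 + 5*I) + v*(-4 - 30*I) + 24)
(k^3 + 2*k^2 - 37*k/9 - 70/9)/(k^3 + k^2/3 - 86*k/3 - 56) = (3*k^2 - k - 10)/(3*(k^2 - 2*k - 24))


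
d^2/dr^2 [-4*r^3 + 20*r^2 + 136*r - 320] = 40 - 24*r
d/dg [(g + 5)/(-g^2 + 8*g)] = (g^2 + 10*g - 40)/(g^2*(g^2 - 16*g + 64))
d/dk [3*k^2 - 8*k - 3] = 6*k - 8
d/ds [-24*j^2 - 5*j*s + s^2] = -5*j + 2*s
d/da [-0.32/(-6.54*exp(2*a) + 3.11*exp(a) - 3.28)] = (0.9952 - 4.1856*exp(a))*exp(a)/(6.54*exp(2*a) - 3.11*exp(a) + 3.28)^2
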